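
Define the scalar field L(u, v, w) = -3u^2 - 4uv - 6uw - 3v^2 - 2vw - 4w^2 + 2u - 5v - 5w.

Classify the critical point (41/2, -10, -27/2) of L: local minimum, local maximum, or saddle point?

local maximum

The Hessian is constant: H = [[-6, -4, -6], [-4, -6, -2], [-6, -2, -8]].
Leading principal minors: Δ₁ = -6, Δ₂ = 20, Δ₃ = -16.
The minors alternate sign starting negative (−, +, −), so H is negative definite: a local maximum.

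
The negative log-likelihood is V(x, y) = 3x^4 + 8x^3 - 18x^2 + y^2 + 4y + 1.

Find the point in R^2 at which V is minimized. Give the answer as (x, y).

(-3, -2)

V(x,y) separates as P(x) + Q(y) + 1, so its minimum is min P + min Q + 1.
P'(x) = 12x(x - 1)(x + 3) vanishes at x ∈ {-3, 0, 1}; Q'(y) = 2y + 4 vanishes at y ∈ {-2}.
Local minima of P (where P''>0): P(-3)=-135, P(1)=-7. Local minima of Q: Q(-2)=-4.
So the global minimum of V is P(-3) + Q(-2) + 1 = -135 − 4 + 1 = -138, attained at (-3, -2).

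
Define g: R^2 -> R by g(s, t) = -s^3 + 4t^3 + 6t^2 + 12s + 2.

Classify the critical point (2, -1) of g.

local maximum

The mixed partial ∂²g/∂s∂t is 0, so the Hessian at any point is diag(g_ss, g_tt) = diag(-6s, 12(2t + 1)).
At (2, -1): H = diag(-12, -12).
Both eigenvalues are negative, so H is negative definite: a local maximum.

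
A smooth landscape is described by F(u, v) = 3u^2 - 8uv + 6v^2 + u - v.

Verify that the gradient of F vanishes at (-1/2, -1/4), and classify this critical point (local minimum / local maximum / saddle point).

∇F = (6u - 8v + 1, -8u + 12v - 1); substituting (-1/2, -1/4) gives ∇F = (0, 0), so (-1/2, -1/4) is indeed a critical point.
The Hessian of F is constant: H = [[6, -8], [-8, 12]].
det(H) = 6·12 − (-8)² = 8.
det(H) > 0 and tr(H) = 18 > 0, so H is positive definite and the point is a local minimum.

local minimum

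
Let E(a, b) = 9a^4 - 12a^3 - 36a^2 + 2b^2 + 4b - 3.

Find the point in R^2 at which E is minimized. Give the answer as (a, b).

(2, -1)

E(a,b) separates as P(a) + Q(b) − 3, so its minimum is min P + min Q − 3.
P'(a) = 36a(a - 2)(a + 1) vanishes at a ∈ {-1, 0, 2}; Q'(b) = 4b + 4 vanishes at b ∈ {-1}.
Local minima of P (where P''>0): P(-1)=-15, P(2)=-96. Local minima of Q: Q(-1)=-2.
So the global minimum of E is P(2) + Q(-1) − 3 = -96 − 2 − 3 = -101, attained at (2, -1).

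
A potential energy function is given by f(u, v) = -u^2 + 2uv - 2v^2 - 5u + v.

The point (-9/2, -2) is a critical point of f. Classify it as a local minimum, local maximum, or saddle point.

local maximum

The Hessian of f is constant: H = [[-2, 2], [2, -4]].
det(H) = (-2)·(-4) − 2² = 4.
det(H) > 0 and tr(H) = -6 < 0, so H is negative definite and the point is a local maximum.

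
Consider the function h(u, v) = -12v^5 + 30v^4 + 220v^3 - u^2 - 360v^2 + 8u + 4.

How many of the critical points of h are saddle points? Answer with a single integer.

h separates as a function of u plus a function of v, so ∇h=0 decouples.
∂h/∂u = -2(u - 4) = 0 at u ∈ {4}; ∂h/∂v = -60v(v - 4)(v - 1)(v + 3) = 0 at v ∈ {-3, 0, 1, 4}.
The Hessian is diagonal: diag(h_uu, h_vv). Second derivatives: h_uu(4)=-2; h_vv(-3)=5040, h_vv(0)=-720, h_vv(1)=720, h_vv(4)=-5040.
Saddle points occur where the two diagonal entries have opposite signs: (4, -3), (4, 1). Count: 2.

2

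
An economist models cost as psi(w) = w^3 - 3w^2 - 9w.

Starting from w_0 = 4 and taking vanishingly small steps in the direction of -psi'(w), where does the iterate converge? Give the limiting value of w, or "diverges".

psi'(w) = 3(w - 3)(w + 1), so psi'(4) = 15.
Gradient descent moves in the -psi' direction, i.e. w is decreasing.
The nearest critical point in that direction is w = 3, where psi'' = 12 > 0 (a local minimum). The iterate converges there.

3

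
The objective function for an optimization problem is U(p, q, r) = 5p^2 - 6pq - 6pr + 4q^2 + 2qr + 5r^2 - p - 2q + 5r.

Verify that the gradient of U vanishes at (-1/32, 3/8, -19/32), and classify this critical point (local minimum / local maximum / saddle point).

local minimum

∇U = (10p - 6q - 6r - 1, -6p + 8q + 2r - 2, -6p + 2q + 10r + 5); substituting (-1/32, 3/8, -19/32) gives ∇U = (0, 0, 0), so (-1/32, 3/8, -19/32) is indeed a critical point.
The Hessian is constant: H = [[10, -6, -6], [-6, 8, 2], [-6, 2, 10]].
Leading principal minors: Δ₁ = 10, Δ₂ = 44, Δ₃ = 256.
All leading minors are positive, so H is positive definite: a local minimum.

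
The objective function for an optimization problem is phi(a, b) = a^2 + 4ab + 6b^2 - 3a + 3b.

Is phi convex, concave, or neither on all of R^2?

phi is quadratic, so its Hessian is the constant matrix H = [[2, 4], [4, 12]].
det(H) = 8, tr(H) = 14.
det(H) > 0 and tr(H) > 0, so H is positive definite everywhere: convex.

convex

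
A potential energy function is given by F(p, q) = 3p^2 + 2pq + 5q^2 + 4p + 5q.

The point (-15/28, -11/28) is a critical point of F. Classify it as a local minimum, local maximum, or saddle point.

local minimum

The Hessian of F is constant: H = [[6, 2], [2, 10]].
det(H) = 6·10 − 2² = 56.
det(H) > 0 and tr(H) = 16 > 0, so H is positive definite and the point is a local minimum.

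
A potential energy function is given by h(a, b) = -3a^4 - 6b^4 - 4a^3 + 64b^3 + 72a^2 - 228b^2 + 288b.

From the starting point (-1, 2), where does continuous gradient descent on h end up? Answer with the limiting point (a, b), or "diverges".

h is separable, so gradient descent decouples: a follows -∂h/∂a, b follows -∂h/∂b.
∂h/∂a = -12a(a - 3)(a + 4); at a=-1 this is -144, so a increases.
∂h/∂b = -24(b - 4)(b - 3)(b - 1); at b=2 this is -48, so b increases.
a converges to its nearest critical value 0 (a local min of the a-part); b converges to 3. The iterate converges to (0, 3).

(0, 3)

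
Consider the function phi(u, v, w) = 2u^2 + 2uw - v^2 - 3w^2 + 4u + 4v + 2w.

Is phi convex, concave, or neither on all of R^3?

neither

phi is quadratic, so its Hessian is the constant matrix H = [[4, 0, 2], [0, -2, 0], [2, 0, -6]].
Leading principal minors: 4, -8, 56.
Neither pattern holds ⇒ H is indefinite ⇒ neither convex nor concave.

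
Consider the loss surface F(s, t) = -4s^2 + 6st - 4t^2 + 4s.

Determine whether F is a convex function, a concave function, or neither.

F is quadratic, so its Hessian is the constant matrix H = [[-8, 6], [6, -8]].
det(H) = 28, tr(H) = -16.
det(H) > 0 and tr(H) < 0, so H is negative definite everywhere: concave.

concave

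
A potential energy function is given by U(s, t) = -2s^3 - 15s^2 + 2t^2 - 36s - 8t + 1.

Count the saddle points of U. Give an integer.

1

U separates as a function of s plus a function of t, so ∇U=0 decouples.
∂U/∂s = -6(s + 2)(s + 3) = 0 at s ∈ {-3, -2}; ∂U/∂t = 4(t - 2) = 0 at t ∈ {2}.
The Hessian is diagonal: diag(U_ss, U_tt). Second derivatives: U_ss(-3)=6, U_ss(-2)=-6; U_tt(2)=4.
Saddle points occur where the two diagonal entries have opposite signs: (-2, 2). Count: 1.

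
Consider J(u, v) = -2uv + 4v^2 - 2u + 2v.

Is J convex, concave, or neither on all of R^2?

neither

J is quadratic, so its Hessian is the constant matrix H = [[0, -2], [-2, 8]].
det(H) = -4, tr(H) = 8.
det(H) < 0, so H is indefinite: neither convex nor concave.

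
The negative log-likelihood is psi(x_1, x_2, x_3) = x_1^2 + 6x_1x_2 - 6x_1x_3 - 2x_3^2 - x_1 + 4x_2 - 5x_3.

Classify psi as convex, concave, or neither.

neither

psi is quadratic, so its Hessian is the constant matrix H = [[2, 6, -6], [6, 0, 0], [-6, 0, -4]].
Leading principal minors: 2, -36, 144.
Neither pattern holds ⇒ H is indefinite ⇒ neither convex nor concave.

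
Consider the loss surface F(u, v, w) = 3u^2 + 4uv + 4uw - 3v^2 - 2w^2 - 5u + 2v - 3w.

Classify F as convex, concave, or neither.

F is quadratic, so its Hessian is the constant matrix H = [[6, 4, 4], [4, -6, 0], [4, 0, -4]].
Leading principal minors: 6, -52, 304.
Neither pattern holds ⇒ H is indefinite ⇒ neither convex nor concave.

neither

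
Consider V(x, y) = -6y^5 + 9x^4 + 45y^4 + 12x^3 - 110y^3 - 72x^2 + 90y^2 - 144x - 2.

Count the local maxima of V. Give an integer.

V separates as a function of x plus a function of y, so ∇V=0 decouples.
∂V/∂x = 36(x - 2)(x + 1)(x + 2) = 0 at x ∈ {-2, -1, 2}; ∂V/∂y = -30y(y - 3)(y - 2)(y - 1) = 0 at y ∈ {0, 1, 2, 3}.
The Hessian is diagonal: diag(V_xx, V_yy). Second derivatives: V_xx(-2)=144, V_xx(-1)=-108, V_xx(2)=432; V_yy(0)=180, V_yy(1)=-60, V_yy(2)=60, V_yy(3)=-180.
Local maxima occur where both diagonal entries negative: (-1, 1), (-1, 3). Count: 2.

2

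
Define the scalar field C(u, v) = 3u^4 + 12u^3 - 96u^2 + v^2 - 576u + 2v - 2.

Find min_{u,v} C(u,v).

C(u,v) separates as P(u) + Q(v) − 2, so its minimum is min P + min Q − 2.
P'(u) = 12(u - 4)(u + 3)(u + 4) vanishes at u ∈ {-4, -3, 4}; Q'(v) = 2v + 2 vanishes at v ∈ {-1}.
Local minima of P (where P''>0): P(-4)=768, P(4)=-2304. Local minima of Q: Q(-1)=-1.
So the global minimum of C is P(4) + Q(-1) − 2 = -2304 − 1 − 2 = -2307, attained at (4, -1).

-2307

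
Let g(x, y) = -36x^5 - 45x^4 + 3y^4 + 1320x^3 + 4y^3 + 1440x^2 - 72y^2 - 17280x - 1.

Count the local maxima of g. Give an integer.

g separates as a function of x plus a function of y, so ∇g=0 decouples.
∂g/∂x = -180(x - 4)(x - 2)(x + 3)(x + 4) = 0 at x ∈ {-4, -3, 2, 4}; ∂g/∂y = 12y(y - 3)(y + 4) = 0 at y ∈ {-4, 0, 3}.
The Hessian is diagonal: diag(g_xx, g_yy). Second derivatives: g_xx(-4)=8640, g_xx(-3)=-6300, g_xx(2)=10800, g_xx(4)=-20160; g_yy(-4)=336, g_yy(0)=-144, g_yy(3)=252.
Local maxima occur where both diagonal entries negative: (-3, 0), (4, 0). Count: 2.

2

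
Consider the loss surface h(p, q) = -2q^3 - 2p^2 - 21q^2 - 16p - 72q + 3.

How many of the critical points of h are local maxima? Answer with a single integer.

h separates as a function of p plus a function of q, so ∇h=0 decouples.
∂h/∂p = -4(p + 4) = 0 at p ∈ {-4}; ∂h/∂q = -6(q + 3)(q + 4) = 0 at q ∈ {-4, -3}.
The Hessian is diagonal: diag(h_pp, h_qq). Second derivatives: h_pp(-4)=-4; h_qq(-4)=6, h_qq(-3)=-6.
Local maxima occur where both diagonal entries negative: (-4, -3). Count: 1.

1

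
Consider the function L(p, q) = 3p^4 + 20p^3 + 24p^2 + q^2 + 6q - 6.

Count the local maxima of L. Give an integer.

L separates as a function of p plus a function of q, so ∇L=0 decouples.
∂L/∂p = 12p(p + 1)(p + 4) = 0 at p ∈ {-4, -1, 0}; ∂L/∂q = 2(q + 3) = 0 at q ∈ {-3}.
The Hessian is diagonal: diag(L_pp, L_qq). Second derivatives: L_pp(-4)=144, L_pp(-1)=-36, L_pp(0)=48; L_qq(-3)=2.
Local maxima occur where both diagonal entries negative: none. Count: 0.

0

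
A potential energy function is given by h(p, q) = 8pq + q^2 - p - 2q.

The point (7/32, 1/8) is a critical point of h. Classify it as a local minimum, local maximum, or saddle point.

saddle point

The Hessian of h is constant: H = [[0, 8], [8, 2]].
det(H) = 0·2 − 8² = -64.
Since det(H) < 0, H is indefinite and the critical point is a saddle point.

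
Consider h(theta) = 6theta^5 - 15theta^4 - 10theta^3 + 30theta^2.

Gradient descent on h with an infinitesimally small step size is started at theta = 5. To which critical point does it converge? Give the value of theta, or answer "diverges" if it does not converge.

h'(theta) = 30theta(theta - 2)(theta - 1)(theta + 1), so h'(5) = 10800.
Gradient descent moves in the -h' direction, i.e. theta is decreasing.
The nearest critical point in that direction is theta = 2, where h'' = 180 > 0 (a local minimum). The iterate converges there.

2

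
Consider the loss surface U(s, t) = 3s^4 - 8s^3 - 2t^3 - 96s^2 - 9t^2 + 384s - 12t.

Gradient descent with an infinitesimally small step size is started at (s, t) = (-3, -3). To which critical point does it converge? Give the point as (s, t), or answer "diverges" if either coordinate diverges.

(-4, -2)

U is separable, so gradient descent decouples: s follows -∂U/∂s, t follows -∂U/∂t.
∂U/∂s = 12(s - 4)(s - 2)(s + 4); at s=-3 this is 420, so s decreases.
∂U/∂t = -6(t + 1)(t + 2); at t=-3 this is -12, so t increases.
s converges to its nearest critical value -4 (a local min of the s-part); t converges to -2. The iterate converges to (-4, -2).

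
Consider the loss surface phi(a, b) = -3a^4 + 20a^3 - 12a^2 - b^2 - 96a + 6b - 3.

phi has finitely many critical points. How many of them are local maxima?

2

phi separates as a function of a plus a function of b, so ∇phi=0 decouples.
∂phi/∂a = -12(a - 4)(a - 2)(a + 1) = 0 at a ∈ {-1, 2, 4}; ∂phi/∂b = -2(b - 3) = 0 at b ∈ {3}.
The Hessian is diagonal: diag(phi_aa, phi_bb). Second derivatives: phi_aa(-1)=-180, phi_aa(2)=72, phi_aa(4)=-120; phi_bb(3)=-2.
Local maxima occur where both diagonal entries negative: (-1, 3), (4, 3). Count: 2.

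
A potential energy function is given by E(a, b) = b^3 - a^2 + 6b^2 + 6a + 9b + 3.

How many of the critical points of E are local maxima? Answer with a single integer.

1

E separates as a function of a plus a function of b, so ∇E=0 decouples.
∂E/∂a = -2(a - 3) = 0 at a ∈ {3}; ∂E/∂b = 3(b + 1)(b + 3) = 0 at b ∈ {-3, -1}.
The Hessian is diagonal: diag(E_aa, E_bb). Second derivatives: E_aa(3)=-2; E_bb(-3)=-6, E_bb(-1)=6.
Local maxima occur where both diagonal entries negative: (3, -3). Count: 1.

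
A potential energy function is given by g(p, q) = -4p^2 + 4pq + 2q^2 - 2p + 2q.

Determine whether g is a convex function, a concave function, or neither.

neither

g is quadratic, so its Hessian is the constant matrix H = [[-8, 4], [4, 4]].
det(H) = -48, tr(H) = -4.
det(H) < 0, so H is indefinite: neither convex nor concave.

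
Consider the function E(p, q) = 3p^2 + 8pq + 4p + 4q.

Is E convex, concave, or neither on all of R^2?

E is quadratic, so its Hessian is the constant matrix H = [[6, 8], [8, 0]].
det(H) = -64, tr(H) = 6.
det(H) < 0, so H is indefinite: neither convex nor concave.

neither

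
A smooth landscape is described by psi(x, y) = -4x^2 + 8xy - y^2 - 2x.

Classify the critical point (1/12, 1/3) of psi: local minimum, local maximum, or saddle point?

The Hessian of psi is constant: H = [[-8, 8], [8, -2]].
det(H) = (-8)·(-2) − 8² = -48.
Since det(H) < 0, H is indefinite and the critical point is a saddle point.

saddle point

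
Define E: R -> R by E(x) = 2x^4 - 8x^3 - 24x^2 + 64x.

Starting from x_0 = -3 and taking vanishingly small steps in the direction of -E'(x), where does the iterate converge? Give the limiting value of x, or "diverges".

-2

E'(x) = 8(x - 4)(x - 1)(x + 2), so E'(-3) = -224.
Gradient descent moves in the -E' direction, i.e. x is increasing.
The nearest critical point in that direction is x = -2, where E'' = 144 > 0 (a local minimum). The iterate converges there.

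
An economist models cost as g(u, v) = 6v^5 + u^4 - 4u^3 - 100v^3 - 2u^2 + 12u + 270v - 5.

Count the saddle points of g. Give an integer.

g separates as a function of u plus a function of v, so ∇g=0 decouples.
∂g/∂u = 4(u - 3)(u - 1)(u + 1) = 0 at u ∈ {-1, 1, 3}; ∂g/∂v = 30(v - 3)(v - 1)(v + 1)(v + 3) = 0 at v ∈ {-3, -1, 1, 3}.
The Hessian is diagonal: diag(g_uu, g_vv). Second derivatives: g_uu(-1)=32, g_uu(1)=-16, g_uu(3)=32; g_vv(-3)=-1440, g_vv(-1)=480, g_vv(1)=-480, g_vv(3)=1440.
Saddle points occur where the two diagonal entries have opposite signs: (-1, -3), (-1, 1), (1, -1), (1, 3), (3, -3), (3, 1). Count: 6.

6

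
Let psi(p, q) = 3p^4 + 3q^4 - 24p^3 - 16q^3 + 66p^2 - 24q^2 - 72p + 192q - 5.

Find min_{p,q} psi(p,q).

psi(p,q) separates as A(p) + B(q) − 5, so its minimum is min A + min B − 5.
A'(p) = 12(p - 3)(p - 2)(p - 1) vanishes at p ∈ {1, 2, 3}; B'(q) = 12(q - 4)(q - 2)(q + 2) vanishes at q ∈ {-2, 2, 4}.
Local minima of A (where A''>0): A(1)=-27, A(3)=-27. Local minima of B: B(-2)=-304, B(4)=128.
So the global minimum of psi is A(1) + B(-2) − 5 = -27 − 304 − 5 = -336, attained at (1, -2).

-336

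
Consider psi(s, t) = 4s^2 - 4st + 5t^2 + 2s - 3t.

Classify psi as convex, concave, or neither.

psi is quadratic, so its Hessian is the constant matrix H = [[8, -4], [-4, 10]].
det(H) = 64, tr(H) = 18.
det(H) > 0 and tr(H) > 0, so H is positive definite everywhere: convex.

convex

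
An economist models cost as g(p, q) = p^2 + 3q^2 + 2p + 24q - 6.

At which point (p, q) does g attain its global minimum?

g(p,q) separates as A(p) + B(q) − 6, so its minimum is min A + min B − 6.
A'(p) = 2p + 2 vanishes at p ∈ {-1}; B'(q) = 6q + 24 vanishes at q ∈ {-4}.
Local minima of A (where A''>0): A(-1)=-1. Local minima of B: B(-4)=-48.
So the global minimum of g is A(-1) + B(-4) − 6 = -1 − 48 − 6 = -55, attained at (-1, -4).

(-1, -4)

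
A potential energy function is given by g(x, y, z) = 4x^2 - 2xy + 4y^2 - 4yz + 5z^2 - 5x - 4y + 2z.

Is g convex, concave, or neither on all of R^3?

g is quadratic, so its Hessian is the constant matrix H = [[8, -2, 0], [-2, 8, -4], [0, -4, 10]].
Leading principal minors: 8, 60, 472.
All positive ⇒ H ≻ 0 ⇒ convex.

convex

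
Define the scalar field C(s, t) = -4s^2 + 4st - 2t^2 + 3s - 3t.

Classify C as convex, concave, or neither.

C is quadratic, so its Hessian is the constant matrix H = [[-8, 4], [4, -4]].
det(H) = 16, tr(H) = -12.
det(H) > 0 and tr(H) < 0, so H is negative definite everywhere: concave.

concave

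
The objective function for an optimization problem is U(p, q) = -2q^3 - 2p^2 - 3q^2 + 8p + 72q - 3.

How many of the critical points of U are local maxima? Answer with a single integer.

1

U separates as a function of p plus a function of q, so ∇U=0 decouples.
∂U/∂p = -4(p - 2) = 0 at p ∈ {2}; ∂U/∂q = -6(q - 3)(q + 4) = 0 at q ∈ {-4, 3}.
The Hessian is diagonal: diag(U_pp, U_qq). Second derivatives: U_pp(2)=-4; U_qq(-4)=42, U_qq(3)=-42.
Local maxima occur where both diagonal entries negative: (2, 3). Count: 1.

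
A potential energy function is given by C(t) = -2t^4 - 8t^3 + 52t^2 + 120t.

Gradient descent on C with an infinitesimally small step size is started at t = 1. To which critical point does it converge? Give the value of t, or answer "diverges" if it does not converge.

-1

C'(t) = -8(t - 3)(t + 1)(t + 5), so C'(1) = 192.
Gradient descent moves in the -C' direction, i.e. t is decreasing.
The nearest critical point in that direction is t = -1, where C'' = 128 > 0 (a local minimum). The iterate converges there.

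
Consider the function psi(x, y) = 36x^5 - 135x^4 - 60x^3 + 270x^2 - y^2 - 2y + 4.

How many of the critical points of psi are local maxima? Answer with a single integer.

psi separates as a function of x plus a function of y, so ∇psi=0 decouples.
∂psi/∂x = 180x(x - 3)(x - 1)(x + 1) = 0 at x ∈ {-1, 0, 1, 3}; ∂psi/∂y = -2(y + 1) = 0 at y ∈ {-1}.
The Hessian is diagonal: diag(psi_xx, psi_yy). Second derivatives: psi_xx(-1)=-1440, psi_xx(0)=540, psi_xx(1)=-720, psi_xx(3)=4320; psi_yy(-1)=-2.
Local maxima occur where both diagonal entries negative: (-1, -1), (1, -1). Count: 2.

2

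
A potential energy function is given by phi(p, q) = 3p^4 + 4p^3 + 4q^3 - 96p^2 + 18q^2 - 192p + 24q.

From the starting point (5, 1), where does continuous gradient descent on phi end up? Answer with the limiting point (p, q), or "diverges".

phi is separable, so gradient descent decouples: p follows -∂phi/∂p, q follows -∂phi/∂q.
∂phi/∂p = 12(p - 4)(p + 1)(p + 4); at p=5 this is 648, so p decreases.
∂phi/∂q = 12(q + 1)(q + 2); at q=1 this is 72, so q decreases.
p converges to its nearest critical value 4 (a local min of the p-part); q converges to -1. The iterate converges to (4, -1).

(4, -1)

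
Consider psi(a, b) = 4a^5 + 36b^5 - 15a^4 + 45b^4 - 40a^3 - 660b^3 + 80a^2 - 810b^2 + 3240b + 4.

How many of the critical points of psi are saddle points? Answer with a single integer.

8

psi separates as a function of a plus a function of b, so ∇psi=0 decouples.
∂psi/∂a = 20a(a - 4)(a - 1)(a + 2) = 0 at a ∈ {-2, 0, 1, 4}; ∂psi/∂b = 180(b - 3)(b - 1)(b + 2)(b + 3) = 0 at b ∈ {-3, -2, 1, 3}.
The Hessian is diagonal: diag(psi_aa, psi_bb). Second derivatives: psi_aa(-2)=-720, psi_aa(0)=160, psi_aa(1)=-180, psi_aa(4)=1440; psi_bb(-3)=-4320, psi_bb(-2)=2700, psi_bb(1)=-4320, psi_bb(3)=10800.
Saddle points occur where the two diagonal entries have opposite signs: (-2, -2), (-2, 3), (0, -3), (0, 1), (1, -2), (1, 3), (4, -3), (4, 1). Count: 8.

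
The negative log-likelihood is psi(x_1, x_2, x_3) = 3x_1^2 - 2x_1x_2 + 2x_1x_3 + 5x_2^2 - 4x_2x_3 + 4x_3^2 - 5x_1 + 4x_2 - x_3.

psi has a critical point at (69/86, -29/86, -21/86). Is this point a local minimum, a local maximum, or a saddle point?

The Hessian is constant: H = [[6, -2, 2], [-2, 10, -4], [2, -4, 8]].
Leading principal minors: Δ₁ = 6, Δ₂ = 56, Δ₃ = 344.
All leading minors are positive, so H is positive definite: a local minimum.

local minimum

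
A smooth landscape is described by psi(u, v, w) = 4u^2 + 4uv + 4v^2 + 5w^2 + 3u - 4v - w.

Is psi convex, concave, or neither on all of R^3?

convex

psi is quadratic, so its Hessian is the constant matrix H = [[8, 4, 0], [4, 8, 0], [0, 0, 10]].
Leading principal minors: 8, 48, 480.
All positive ⇒ H ≻ 0 ⇒ convex.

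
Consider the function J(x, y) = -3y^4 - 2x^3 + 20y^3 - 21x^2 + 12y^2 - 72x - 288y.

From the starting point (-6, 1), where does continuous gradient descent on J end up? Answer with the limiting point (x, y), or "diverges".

(-4, 3)

J is separable, so gradient descent decouples: x follows -∂J/∂x, y follows -∂J/∂y.
∂J/∂x = -6(x + 3)(x + 4); at x=-6 this is -36, so x increases.
∂J/∂y = -12(y - 4)(y - 3)(y + 2); at y=1 this is -216, so y increases.
x converges to its nearest critical value -4 (a local min of the x-part); y converges to 3. The iterate converges to (-4, 3).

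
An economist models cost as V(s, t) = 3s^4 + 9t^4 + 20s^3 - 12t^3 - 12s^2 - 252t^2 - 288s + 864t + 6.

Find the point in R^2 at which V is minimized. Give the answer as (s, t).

V(s,t) separates as P(s) + Q(t) + 6, so its minimum is min P + min Q + 6.
P'(s) = 12(s - 2)(s + 3)(s + 4) vanishes at s ∈ {-4, -3, 2}; Q'(t) = 36(t - 3)(t - 2)(t + 4) vanishes at t ∈ {-4, 2, 3}.
Local minima of P (where P''>0): P(-4)=448, P(2)=-416. Local minima of Q: Q(-4)=-4416, Q(3)=729.
So the global minimum of V is P(2) + Q(-4) + 6 = -416 − 4416 + 6 = -4826, attained at (2, -4).

(2, -4)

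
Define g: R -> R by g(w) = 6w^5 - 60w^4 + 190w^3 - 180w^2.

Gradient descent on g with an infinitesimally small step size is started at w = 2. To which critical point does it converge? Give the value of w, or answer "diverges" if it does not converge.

g'(w) = 30w(w - 4)(w - 3)(w - 1), so g'(2) = 120.
Gradient descent moves in the -g' direction, i.e. w is decreasing.
The nearest critical point in that direction is w = 1, where g'' = 180 > 0 (a local minimum). The iterate converges there.

1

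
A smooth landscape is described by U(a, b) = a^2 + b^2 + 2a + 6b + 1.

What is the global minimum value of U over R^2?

-9

U(a,b) separates as P(a) + Q(b) + 1, so its minimum is min P + min Q + 1.
P'(a) = 2a + 2 vanishes at a ∈ {-1}; Q'(b) = 2b + 6 vanishes at b ∈ {-3}.
Local minima of P (where P''>0): P(-1)=-1. Local minima of Q: Q(-3)=-9.
So the global minimum of U is P(-1) + Q(-3) + 1 = -1 − 9 + 1 = -9, attained at (-1, -3).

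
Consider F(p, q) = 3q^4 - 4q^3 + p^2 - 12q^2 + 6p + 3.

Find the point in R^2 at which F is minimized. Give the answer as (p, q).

(-3, 2)

F(p,q) separates as A(p) + B(q) + 3, so its minimum is min A + min B + 3.
A'(p) = 2p + 6 vanishes at p ∈ {-3}; B'(q) = 12q(q - 2)(q + 1) vanishes at q ∈ {-1, 0, 2}.
Local minima of A (where A''>0): A(-3)=-9. Local minima of B: B(-1)=-5, B(2)=-32.
So the global minimum of F is A(-3) + B(2) + 3 = -9 − 32 + 3 = -38, attained at (-3, 2).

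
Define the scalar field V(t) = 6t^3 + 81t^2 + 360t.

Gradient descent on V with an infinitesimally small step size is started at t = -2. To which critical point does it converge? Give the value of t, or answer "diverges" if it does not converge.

-4

V'(t) = 18(t + 4)(t + 5), so V'(-2) = 108.
Gradient descent moves in the -V' direction, i.e. t is decreasing.
The nearest critical point in that direction is t = -4, where V'' = 18 > 0 (a local minimum). The iterate converges there.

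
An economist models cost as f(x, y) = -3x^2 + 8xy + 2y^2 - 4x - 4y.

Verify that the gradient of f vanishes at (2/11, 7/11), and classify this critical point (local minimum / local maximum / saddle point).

saddle point

∇f = (-6x + 8y - 4, 8x + 4y - 4); substituting (2/11, 7/11) gives ∇f = (0, 0), so (2/11, 7/11) is indeed a critical point.
The Hessian of f is constant: H = [[-6, 8], [8, 4]].
det(H) = (-6)·4 − 8² = -88.
Since det(H) < 0, H is indefinite and the critical point is a saddle point.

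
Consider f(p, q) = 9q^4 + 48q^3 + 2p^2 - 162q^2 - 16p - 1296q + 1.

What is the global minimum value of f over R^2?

-3352

f(p,q) separates as A(p) + B(q) + 1, so its minimum is min A + min B + 1.
A'(p) = 4p - 16 vanishes at p ∈ {4}; B'(q) = 36(q - 3)(q + 3)(q + 4) vanishes at q ∈ {-4, -3, 3}.
Local minima of A (where A''>0): A(4)=-32. Local minima of B: B(-4)=1824, B(3)=-3321.
So the global minimum of f is A(4) + B(3) + 1 = -32 − 3321 + 1 = -3352, attained at (4, 3).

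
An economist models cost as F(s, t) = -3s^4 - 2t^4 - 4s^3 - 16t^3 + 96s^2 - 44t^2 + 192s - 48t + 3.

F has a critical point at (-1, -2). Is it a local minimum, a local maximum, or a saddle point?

The mixed partial ∂²F/∂s∂t is 0, so the Hessian at any point is diag(F_ss, F_tt) = diag(12(-3s^2 - 2s + 16), -8(3t^2 + 12t + 11)).
At (-1, -2): H = diag(180, 8).
Both eigenvalues are positive, so H is positive definite: a local minimum.

local minimum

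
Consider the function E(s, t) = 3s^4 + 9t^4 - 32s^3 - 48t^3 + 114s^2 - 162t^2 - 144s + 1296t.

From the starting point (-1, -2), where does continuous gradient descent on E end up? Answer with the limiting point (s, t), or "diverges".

(1, -3)

E is separable, so gradient descent decouples: s follows -∂E/∂s, t follows -∂E/∂t.
∂E/∂s = 12(s - 4)(s - 3)(s - 1); at s=-1 this is -480, so s increases.
∂E/∂t = 36(t - 4)(t - 3)(t + 3); at t=-2 this is 1080, so t decreases.
s converges to its nearest critical value 1 (a local min of the s-part); t converges to -3. The iterate converges to (1, -3).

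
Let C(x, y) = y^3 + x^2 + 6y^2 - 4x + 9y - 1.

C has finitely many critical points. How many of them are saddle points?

C separates as a function of x plus a function of y, so ∇C=0 decouples.
∂C/∂x = 2(x - 2) = 0 at x ∈ {2}; ∂C/∂y = 3(y + 1)(y + 3) = 0 at y ∈ {-3, -1}.
The Hessian is diagonal: diag(C_xx, C_yy). Second derivatives: C_xx(2)=2; C_yy(-3)=-6, C_yy(-1)=6.
Saddle points occur where the two diagonal entries have opposite signs: (2, -3). Count: 1.

1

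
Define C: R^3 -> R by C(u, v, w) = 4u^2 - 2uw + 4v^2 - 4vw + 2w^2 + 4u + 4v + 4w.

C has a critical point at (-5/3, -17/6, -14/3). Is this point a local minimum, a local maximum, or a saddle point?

local minimum

The Hessian is constant: H = [[8, 0, -2], [0, 8, -4], [-2, -4, 4]].
Leading principal minors: Δ₁ = 8, Δ₂ = 64, Δ₃ = 96.
All leading minors are positive, so H is positive definite: a local minimum.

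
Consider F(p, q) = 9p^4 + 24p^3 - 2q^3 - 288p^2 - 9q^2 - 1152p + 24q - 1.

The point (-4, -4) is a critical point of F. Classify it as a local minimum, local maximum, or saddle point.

local minimum

The mixed partial ∂²F/∂p∂q is 0, so the Hessian at any point is diag(F_pp, F_qq) = diag(36(3p^2 + 4p - 16), -6(2q + 3)).
At (-4, -4): H = diag(576, 30).
Both eigenvalues are positive, so H is positive definite: a local minimum.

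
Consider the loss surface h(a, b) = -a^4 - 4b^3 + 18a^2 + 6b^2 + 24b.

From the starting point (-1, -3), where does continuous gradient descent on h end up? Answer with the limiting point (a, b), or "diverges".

h is separable, so gradient descent decouples: a follows -∂h/∂a, b follows -∂h/∂b.
∂h/∂a = -4a(a - 3)(a + 3); at a=-1 this is -32, so a increases.
∂h/∂b = -12(b - 2)(b + 1); at b=-3 this is -120, so b increases.
a converges to its nearest critical value 0 (a local min of the a-part); b converges to -1. The iterate converges to (0, -1).

(0, -1)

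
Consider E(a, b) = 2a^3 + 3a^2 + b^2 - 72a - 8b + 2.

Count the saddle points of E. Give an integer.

1

E separates as a function of a plus a function of b, so ∇E=0 decouples.
∂E/∂a = 6(a - 3)(a + 4) = 0 at a ∈ {-4, 3}; ∂E/∂b = 2(b - 4) = 0 at b ∈ {4}.
The Hessian is diagonal: diag(E_aa, E_bb). Second derivatives: E_aa(-4)=-42, E_aa(3)=42; E_bb(4)=2.
Saddle points occur where the two diagonal entries have opposite signs: (-4, 4). Count: 1.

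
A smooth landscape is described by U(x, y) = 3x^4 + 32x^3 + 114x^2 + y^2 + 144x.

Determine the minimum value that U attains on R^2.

-59

U(x,y) separates as P(x) + Q(y), so its minimum is min P + min Q.
P'(x) = 12(x + 1)(x + 3)(x + 4) vanishes at x ∈ {-4, -3, -1}; Q'(y) = 2y vanishes at y ∈ {0}.
Local minima of P (where P''>0): P(-4)=-32, P(-1)=-59. Local minima of Q: Q(0)=0.
So the global minimum of U is P(-1) + Q(0) = -59 + 0 = -59, attained at (-1, 0).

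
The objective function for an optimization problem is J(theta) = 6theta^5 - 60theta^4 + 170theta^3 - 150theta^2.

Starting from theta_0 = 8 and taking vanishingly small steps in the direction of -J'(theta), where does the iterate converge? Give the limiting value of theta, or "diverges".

5

J'(theta) = 30theta(theta - 5)(theta - 2)(theta - 1), so J'(8) = 30240.
Gradient descent moves in the -J' direction, i.e. theta is decreasing.
The nearest critical point in that direction is theta = 5, where J'' = 1800 > 0 (a local minimum). The iterate converges there.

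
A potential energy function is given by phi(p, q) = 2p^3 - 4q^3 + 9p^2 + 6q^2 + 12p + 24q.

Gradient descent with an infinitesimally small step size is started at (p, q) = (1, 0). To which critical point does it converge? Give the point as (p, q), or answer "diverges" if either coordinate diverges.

phi is separable, so gradient descent decouples: p follows -∂phi/∂p, q follows -∂phi/∂q.
∂phi/∂p = 6(p + 1)(p + 2); at p=1 this is 36, so p decreases.
∂phi/∂q = -12(q - 2)(q + 1); at q=0 this is 24, so q decreases.
p converges to its nearest critical value -1 (a local min of the p-part); q converges to -1. The iterate converges to (-1, -1).

(-1, -1)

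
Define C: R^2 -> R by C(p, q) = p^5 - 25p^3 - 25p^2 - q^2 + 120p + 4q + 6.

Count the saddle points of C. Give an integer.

2

C separates as a function of p plus a function of q, so ∇C=0 decouples.
∂C/∂p = 5(p - 4)(p - 1)(p + 2)(p + 3) = 0 at p ∈ {-3, -2, 1, 4}; ∂C/∂q = -2(q - 2) = 0 at q ∈ {2}.
The Hessian is diagonal: diag(C_pp, C_qq). Second derivatives: C_pp(-3)=-140, C_pp(-2)=90, C_pp(1)=-180, C_pp(4)=630; C_qq(2)=-2.
Saddle points occur where the two diagonal entries have opposite signs: (-2, 2), (4, 2). Count: 2.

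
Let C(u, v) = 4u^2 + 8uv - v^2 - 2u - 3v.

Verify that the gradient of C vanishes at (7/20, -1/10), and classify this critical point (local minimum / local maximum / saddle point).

saddle point

∇C = (8u + 8v - 2, 8u - 2v - 3); substituting (7/20, -1/10) gives ∇C = (0, 0), so (7/20, -1/10) is indeed a critical point.
The Hessian of C is constant: H = [[8, 8], [8, -2]].
det(H) = 8·(-2) − 8² = -80.
Since det(H) < 0, H is indefinite and the critical point is a saddle point.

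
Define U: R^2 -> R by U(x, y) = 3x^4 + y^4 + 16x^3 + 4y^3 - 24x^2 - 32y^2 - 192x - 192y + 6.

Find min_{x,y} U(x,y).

-1066

U(x,y) separates as P(x) + Q(y) + 6, so its minimum is min P + min Q + 6.
P'(x) = 12(x - 2)(x + 2)(x + 4) vanishes at x ∈ {-4, -2, 2}; Q'(y) = 4(y - 4)(y + 3)(y + 4) vanishes at y ∈ {-4, -3, 4}.
Local minima of P (where P''>0): P(-4)=128, P(2)=-304. Local minima of Q: Q(-4)=256, Q(4)=-768.
So the global minimum of U is P(2) + Q(4) + 6 = -304 − 768 + 6 = -1066, attained at (2, 4).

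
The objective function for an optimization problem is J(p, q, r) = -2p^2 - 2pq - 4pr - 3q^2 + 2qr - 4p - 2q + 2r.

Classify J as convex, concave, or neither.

J is quadratic, so its Hessian is the constant matrix H = [[-4, -2, -4], [-2, -6, 2], [-4, 2, 0]].
Leading principal minors: -4, 20, 144.
Neither pattern holds ⇒ H is indefinite ⇒ neither convex nor concave.

neither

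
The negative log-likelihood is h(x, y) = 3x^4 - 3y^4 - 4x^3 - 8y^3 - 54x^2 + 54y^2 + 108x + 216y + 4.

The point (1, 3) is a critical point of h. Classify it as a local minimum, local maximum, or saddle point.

The mixed partial ∂²h/∂x∂y is 0, so the Hessian at any point is diag(h_xx, h_yy) = diag(12(3x^2 - 2x - 9), 12(-3y^2 - 4y + 9)).
At (1, 3): H = diag(-96, -360).
Both eigenvalues are negative, so H is negative definite: a local maximum.

local maximum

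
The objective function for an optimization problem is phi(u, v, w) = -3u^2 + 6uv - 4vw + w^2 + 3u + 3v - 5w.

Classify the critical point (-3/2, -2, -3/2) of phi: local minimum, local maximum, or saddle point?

The Hessian is constant: H = [[-6, 6, 0], [6, 0, -4], [0, -4, 2]].
Leading principal minors: Δ₁ = -6, Δ₂ = -36, Δ₃ = 24.
The minors fit neither the all-positive nor the alternating-sign pattern, so H is indefinite: a saddle point.

saddle point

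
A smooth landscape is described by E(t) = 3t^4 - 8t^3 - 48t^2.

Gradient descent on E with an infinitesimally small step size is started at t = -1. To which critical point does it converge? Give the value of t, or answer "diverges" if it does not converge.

-2

E'(t) = 12t(t - 4)(t + 2), so E'(-1) = 60.
Gradient descent moves in the -E' direction, i.e. t is decreasing.
The nearest critical point in that direction is t = -2, where E'' = 144 > 0 (a local minimum). The iterate converges there.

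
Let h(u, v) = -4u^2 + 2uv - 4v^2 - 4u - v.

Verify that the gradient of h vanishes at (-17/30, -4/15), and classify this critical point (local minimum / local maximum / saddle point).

∇h = (-8u + 2v - 4, 2u - 8v - 1); substituting (-17/30, -4/15) gives ∇h = (0, 0), so (-17/30, -4/15) is indeed a critical point.
The Hessian of h is constant: H = [[-8, 2], [2, -8]].
det(H) = (-8)·(-8) − 2² = 60.
det(H) > 0 and tr(H) = -16 < 0, so H is negative definite and the point is a local maximum.

local maximum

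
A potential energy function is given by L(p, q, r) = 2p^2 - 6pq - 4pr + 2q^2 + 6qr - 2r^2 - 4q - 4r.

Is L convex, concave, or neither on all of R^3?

L is quadratic, so its Hessian is the constant matrix H = [[4, -6, -4], [-6, 4, 6], [-4, 6, -4]].
Leading principal minors: 4, -20, 160.
Neither pattern holds ⇒ H is indefinite ⇒ neither convex nor concave.

neither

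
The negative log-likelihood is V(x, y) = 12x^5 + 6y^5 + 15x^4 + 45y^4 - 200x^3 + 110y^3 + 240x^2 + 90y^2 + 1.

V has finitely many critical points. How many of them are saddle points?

8

V separates as a function of x plus a function of y, so ∇V=0 decouples.
∂V/∂x = 60x(x - 2)(x - 1)(x + 4) = 0 at x ∈ {-4, 0, 1, 2}; ∂V/∂y = 30y(y + 1)(y + 2)(y + 3) = 0 at y ∈ {-3, -2, -1, 0}.
The Hessian is diagonal: diag(V_xx, V_yy). Second derivatives: V_xx(-4)=-7200, V_xx(0)=480, V_xx(1)=-300, V_xx(2)=720; V_yy(-3)=-180, V_yy(-2)=60, V_yy(-1)=-60, V_yy(0)=180.
Saddle points occur where the two diagonal entries have opposite signs: (-4, -2), (-4, 0), (0, -3), (0, -1), (1, -2), (1, 0), (2, -3), (2, -1). Count: 8.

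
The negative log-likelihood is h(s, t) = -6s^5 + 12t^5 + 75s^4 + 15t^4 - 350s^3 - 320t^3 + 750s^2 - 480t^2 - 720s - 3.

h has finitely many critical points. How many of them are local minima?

4

h separates as a function of s plus a function of t, so ∇h=0 decouples.
∂h/∂s = -30(s - 4)(s - 3)(s - 2)(s - 1) = 0 at s ∈ {1, 2, 3, 4}; ∂h/∂t = 60t(t - 4)(t + 1)(t + 4) = 0 at t ∈ {-4, -1, 0, 4}.
The Hessian is diagonal: diag(h_ss, h_tt). Second derivatives: h_ss(1)=180, h_ss(2)=-60, h_ss(3)=60, h_ss(4)=-180; h_tt(-4)=-5760, h_tt(-1)=900, h_tt(0)=-960, h_tt(4)=9600.
Local minima occur where both diagonal entries positive: (1, -1), (1, 4), (3, -1), (3, 4). Count: 4.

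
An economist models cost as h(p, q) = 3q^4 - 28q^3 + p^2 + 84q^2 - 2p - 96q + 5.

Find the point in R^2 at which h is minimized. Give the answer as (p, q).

h(p,q) separates as A(p) + B(q) + 5, so its minimum is min A + min B + 5.
A'(p) = 2p - 2 vanishes at p ∈ {1}; B'(q) = 12(q - 4)(q - 2)(q - 1) vanishes at q ∈ {1, 2, 4}.
Local minima of A (where A''>0): A(1)=-1. Local minima of B: B(1)=-37, B(4)=-64.
So the global minimum of h is A(1) + B(4) + 5 = -1 − 64 + 5 = -60, attained at (1, 4).

(1, 4)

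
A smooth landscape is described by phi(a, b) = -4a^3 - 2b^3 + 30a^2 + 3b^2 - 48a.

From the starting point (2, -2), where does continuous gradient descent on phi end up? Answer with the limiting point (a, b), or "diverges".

(1, 0)

phi is separable, so gradient descent decouples: a follows -∂phi/∂a, b follows -∂phi/∂b.
∂phi/∂a = -12(a - 4)(a - 1); at a=2 this is 24, so a decreases.
∂phi/∂b = -6b(b - 1); at b=-2 this is -36, so b increases.
a converges to its nearest critical value 1 (a local min of the a-part); b converges to 0. The iterate converges to (1, 0).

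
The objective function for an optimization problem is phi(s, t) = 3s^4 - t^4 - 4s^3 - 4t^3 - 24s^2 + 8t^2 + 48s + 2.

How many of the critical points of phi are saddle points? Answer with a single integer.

phi separates as a function of s plus a function of t, so ∇phi=0 decouples.
∂phi/∂s = 12(s - 2)(s - 1)(s + 2) = 0 at s ∈ {-2, 1, 2}; ∂phi/∂t = -4t(t - 1)(t + 4) = 0 at t ∈ {-4, 0, 1}.
The Hessian is diagonal: diag(phi_ss, phi_tt). Second derivatives: phi_ss(-2)=144, phi_ss(1)=-36, phi_ss(2)=48; phi_tt(-4)=-80, phi_tt(0)=16, phi_tt(1)=-20.
Saddle points occur where the two diagonal entries have opposite signs: (-2, -4), (-2, 1), (1, 0), (2, -4), (2, 1). Count: 5.

5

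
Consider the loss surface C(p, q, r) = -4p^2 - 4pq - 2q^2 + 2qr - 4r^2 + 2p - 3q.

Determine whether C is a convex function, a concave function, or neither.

concave

C is quadratic, so its Hessian is the constant matrix H = [[-8, -4, 0], [-4, -4, 2], [0, 2, -8]].
Leading principal minors: -8, 16, -96.
Signs alternate −, +, − ⇒ H ≺ 0 ⇒ concave.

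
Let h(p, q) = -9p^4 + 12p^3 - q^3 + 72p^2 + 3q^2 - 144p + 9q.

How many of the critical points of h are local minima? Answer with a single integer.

h separates as a function of p plus a function of q, so ∇h=0 decouples.
∂h/∂p = -36(p - 2)(p - 1)(p + 2) = 0 at p ∈ {-2, 1, 2}; ∂h/∂q = -3(q - 3)(q + 1) = 0 at q ∈ {-1, 3}.
The Hessian is diagonal: diag(h_pp, h_qq). Second derivatives: h_pp(-2)=-432, h_pp(1)=108, h_pp(2)=-144; h_qq(-1)=12, h_qq(3)=-12.
Local minima occur where both diagonal entries positive: (1, -1). Count: 1.

1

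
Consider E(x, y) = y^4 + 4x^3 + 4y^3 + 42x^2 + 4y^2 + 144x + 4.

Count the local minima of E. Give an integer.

E separates as a function of x plus a function of y, so ∇E=0 decouples.
∂E/∂x = 12(x + 3)(x + 4) = 0 at x ∈ {-4, -3}; ∂E/∂y = 4y(y + 1)(y + 2) = 0 at y ∈ {-2, -1, 0}.
The Hessian is diagonal: diag(E_xx, E_yy). Second derivatives: E_xx(-4)=-12, E_xx(-3)=12; E_yy(-2)=8, E_yy(-1)=-4, E_yy(0)=8.
Local minima occur where both diagonal entries positive: (-3, -2), (-3, 0). Count: 2.

2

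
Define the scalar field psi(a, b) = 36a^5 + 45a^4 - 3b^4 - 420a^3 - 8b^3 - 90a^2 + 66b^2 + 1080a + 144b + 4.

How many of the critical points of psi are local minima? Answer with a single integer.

2

psi separates as a function of a plus a function of b, so ∇psi=0 decouples.
∂psi/∂a = 180(a - 2)(a - 1)(a + 1)(a + 3) = 0 at a ∈ {-3, -1, 1, 2}; ∂psi/∂b = -12(b - 3)(b + 1)(b + 4) = 0 at b ∈ {-4, -1, 3}.
The Hessian is diagonal: diag(psi_aa, psi_bb). Second derivatives: psi_aa(-3)=-7200, psi_aa(-1)=2160, psi_aa(1)=-1440, psi_aa(2)=2700; psi_bb(-4)=-252, psi_bb(-1)=144, psi_bb(3)=-336.
Local minima occur where both diagonal entries positive: (-1, -1), (2, -1). Count: 2.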